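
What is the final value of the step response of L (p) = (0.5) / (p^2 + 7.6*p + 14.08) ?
FVT: lim_{t→∞} y(t) = lim_{p→0} p*Y(p) where Y(p) = L(p)/p.
= lim_{p→0} L(p) = L(0) = num(0)/den(0) = 0.5/14.08 = 0.03551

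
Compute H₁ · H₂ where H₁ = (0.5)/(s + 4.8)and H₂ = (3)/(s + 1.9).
Series: H = H₁ · H₂ = (n₁·n₂)/(d₁·d₂).
Num: n₁·n₂ = 1.5. Den: d₁·d₂ = s^2 + 6.7*s + 9.12.
H(s) = (1.5)/(s^2 + 6.7*s + 9.12)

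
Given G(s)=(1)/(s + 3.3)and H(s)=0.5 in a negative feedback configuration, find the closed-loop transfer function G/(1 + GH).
Closed-loop T = G/(1+GH).
Numerator: G_num * H_den = 1.
Denominator: G_den * H_den + G_num * H_num = (s + 3.3) + (0.5) = s + 3.8.
T(s) = (1)/(s + 3.8)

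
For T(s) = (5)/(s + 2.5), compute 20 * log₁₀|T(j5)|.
Substitute s = j*5: T(j5) = 0.4 - 0.8j.
|T(j5)| = sqrt(Re² + Im²) = 0.8944.
20*log₁₀(0.8944) = -0.97 dB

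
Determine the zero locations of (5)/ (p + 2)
Numerator is a nonzero constant (5) → Zeros: none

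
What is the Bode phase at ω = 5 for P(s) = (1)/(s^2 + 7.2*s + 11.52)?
Substitute s = j*5: P(j5) = -0.00912222 - 0.024362j.
∠P(j5) = atan2(Im, Re) = atan2(-0.024362, -0.00912222) = -110.53°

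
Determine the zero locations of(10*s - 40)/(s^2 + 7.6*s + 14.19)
Set numerator = 0: 10*s - 40 = 0 → Zeros: 4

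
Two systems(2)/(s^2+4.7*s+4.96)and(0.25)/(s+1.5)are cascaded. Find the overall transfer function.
Series: H = H₁ · H₂ = (n₁·n₂)/(d₁·d₂).
Num: n₁·n₂ = 0.5. Den: d₁·d₂ = s^3 + 6.2*s^2 + 12.01*s + 7.44.
H(s) = (0.5)/(s^3 + 6.2*s^2 + 12.01*s + 7.44)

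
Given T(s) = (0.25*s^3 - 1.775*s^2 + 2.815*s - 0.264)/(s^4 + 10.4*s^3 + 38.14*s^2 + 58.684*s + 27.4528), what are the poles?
Set denominator = 0: s^4 + 10.4*s^3 + 38.14*s^2 + 58.684*s + 27.4528 = (s + 0.8)(s + 4.6)(s^2 + 5*s + 7.46) = 0 → Poles: -0.8, -2.5 + 1.1j, -2.5 - 1.1j, -4.6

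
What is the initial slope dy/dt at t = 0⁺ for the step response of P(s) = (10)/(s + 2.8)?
IVT: y'(0⁺) = lim_{s→∞} s²·Y(s) = lim_{s→∞} s·P(s).
deg(num) = 0, deg(den) = 1, relative degree = 1, so s·P(s) → (leading num)/(leading den) = 10/1 = 10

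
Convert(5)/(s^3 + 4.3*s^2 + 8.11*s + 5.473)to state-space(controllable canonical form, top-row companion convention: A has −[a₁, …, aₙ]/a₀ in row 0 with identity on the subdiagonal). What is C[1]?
Reachable canonical form: C = numerator coefficients (right-aligned, zero-padded to length n).
num = 5, C = [[0, 0, 5]].
C[1] = 0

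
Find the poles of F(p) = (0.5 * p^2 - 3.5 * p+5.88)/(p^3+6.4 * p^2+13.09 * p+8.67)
Set denominator = 0: p^3 + 6.4*p^2 + 13.09*p + 8.67 = (p + 3)(p + 1.7)(p + 1.7) = 0 → Poles: -1.7, -1.7, -3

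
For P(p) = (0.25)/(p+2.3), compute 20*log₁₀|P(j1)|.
Substitute p = j*1: P(j1) = 0.0914149 - 0.0397456j.
|P(j1)| = sqrt(Re² + Im²) = 0.09968.
20*log₁₀(0.09968) = -20.03 dB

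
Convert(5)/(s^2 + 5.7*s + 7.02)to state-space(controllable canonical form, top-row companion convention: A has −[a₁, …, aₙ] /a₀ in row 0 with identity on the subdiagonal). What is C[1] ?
Reachable canonical form: C = numerator coefficients (right-aligned, zero-padded to length n).
num = 5, C = [[0, 5]].
C[1] = 5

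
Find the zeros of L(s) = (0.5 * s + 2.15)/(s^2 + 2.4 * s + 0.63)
Set numerator = 0: 0.5*s + 2.15 = 0 → Zeros: -4.3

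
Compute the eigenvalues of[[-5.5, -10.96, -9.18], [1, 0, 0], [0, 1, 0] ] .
Eigenvalues solve det(λI - A) = 0.
Characteristic polynomial: λ^3 + 5.5*λ^2 + 10.96*λ + 9.18 = 0.
Factor: (λ + 2.7)(λ^2 + 2.8*λ + 3.4) = 0.
Roots: -1.4 + 1.2j, -1.4 - 1.2j, -2.7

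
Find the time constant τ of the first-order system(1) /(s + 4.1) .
First-order system: τ = -1/pole. Pole = -4.1. τ = -1/(-4.1) = 0.2439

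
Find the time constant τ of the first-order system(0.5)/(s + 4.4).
First-order system: τ = -1/pole. Pole = -4.4. τ = -1/(-4.4) = 0.2273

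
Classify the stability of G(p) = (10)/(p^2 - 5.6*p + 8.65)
Denominator: p^2 - 5.6*p + 8.65. Poles: 2.8 + 0.9j, 2.8 - 0.9j. Unstable (2 pole(s) in RHP)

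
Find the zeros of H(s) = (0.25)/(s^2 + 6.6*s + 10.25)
Numerator is a nonzero constant (0.25) → Zeros: none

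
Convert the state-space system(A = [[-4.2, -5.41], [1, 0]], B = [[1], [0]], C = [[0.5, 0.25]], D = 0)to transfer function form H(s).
H(s) = C(sI - A)⁻¹B + D.
Characteristic polynomial det(sI - A) = s^2 + 4.2*s + 5.41.
Numerator from C·adj(sI-A)·B + D·det(sI-A) = 0.5*s + 0.25.
H(s) = (0.5*s + 0.25)/(s^2 + 4.2*s + 5.41)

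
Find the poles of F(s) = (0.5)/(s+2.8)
Set denominator = 0: s + 2.8 = 0 → Poles: -2.8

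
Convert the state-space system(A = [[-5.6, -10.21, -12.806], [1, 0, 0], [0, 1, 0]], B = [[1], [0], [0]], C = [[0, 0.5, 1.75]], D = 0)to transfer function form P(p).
P(p) = C(pI - A)⁻¹B + D.
Characteristic polynomial det(pI - A) = p^3 + 5.6*p^2 + 10.21*p + 12.806.
Numerator from C·adj(pI-A)·B + D·det(pI-A) = 0.5*p + 1.75.
P(p) = (0.5*p + 1.75)/(p^3 + 5.6*p^2 + 10.21*p + 12.806)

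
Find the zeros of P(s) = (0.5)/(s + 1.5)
Numerator is a nonzero constant (0.5) → Zeros: none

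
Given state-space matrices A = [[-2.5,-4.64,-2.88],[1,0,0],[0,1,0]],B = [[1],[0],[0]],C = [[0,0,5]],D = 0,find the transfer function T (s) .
T(s) = C(sI - A)⁻¹B + D.
Characteristic polynomial det(sI - A) = s^3 + 2.5*s^2 + 4.64*s + 2.88.
Numerator from C·adj(sI-A)·B + D·det(sI-A) = 5.
T(s) = (5)/(s^3 + 2.5*s^2 + 4.64*s + 2.88)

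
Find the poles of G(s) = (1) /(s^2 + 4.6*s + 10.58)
Set denominator = 0: s^2 + 4.6*s + 10.58 = 0 → Poles: -2.3 + 2.3j, -2.3 - 2.3j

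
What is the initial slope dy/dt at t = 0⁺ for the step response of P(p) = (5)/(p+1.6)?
IVT: y'(0⁺) = lim_{p→∞} p²·Y(p) = lim_{p→∞} p·P(p).
deg(num) = 0, deg(den) = 1, relative degree = 1, so p·P(p) → (leading num)/(leading den) = 5/1 = 5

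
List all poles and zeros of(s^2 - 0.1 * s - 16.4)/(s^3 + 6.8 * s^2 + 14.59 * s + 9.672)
Set denominator = 0: s^3 + 6.8*s^2 + 14.59*s + 9.672 = (s + 1.3)(s + 2.4)(s + 3.1) = 0 → Poles: -1.3, -2.4, -3.1
Set numerator = 0: s^2 - 0.1*s - 16.4 = (s - 4.1)(s + 4) = 0 → Zeros: -4, 4.1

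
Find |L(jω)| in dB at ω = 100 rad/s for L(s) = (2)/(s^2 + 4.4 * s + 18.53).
Substitute s = j*100: L(j100) = -0.000199983 - 8.81557e-06j.
|L(j100)| = sqrt(Re² + Im²) = 0.0002002.
20*log₁₀(0.0002002) = -73.97 dB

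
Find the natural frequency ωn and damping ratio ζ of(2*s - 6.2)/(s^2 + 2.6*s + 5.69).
Underdamped: complex pole -1.3 + 2j. ωn = |pole| = 2.385, ζ = -Re(pole)/ωn = 0.545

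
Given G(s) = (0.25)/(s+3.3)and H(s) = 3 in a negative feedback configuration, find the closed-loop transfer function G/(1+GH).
Closed-loop T = G/(1+GH).
Numerator: G_num * H_den = 0.25.
Denominator: G_den * H_den + G_num * H_num = (s + 3.3) + (0.75) = s + 4.05.
T(s) = (0.25)/(s + 4.05)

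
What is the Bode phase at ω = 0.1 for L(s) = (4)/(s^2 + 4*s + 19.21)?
Substitute s = j*0.1: L(j0.1) = 0.208243 - 0.00433839j.
∠L(j0.1) = atan2(Im, Re) = atan2(-0.00433839, 0.208243) = -1.19°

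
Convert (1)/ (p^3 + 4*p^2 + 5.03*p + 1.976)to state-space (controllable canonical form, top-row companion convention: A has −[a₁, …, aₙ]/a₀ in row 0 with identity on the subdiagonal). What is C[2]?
Reachable canonical form: C = numerator coefficients (right-aligned, zero-padded to length n).
num = 1, C = [[0, 0, 1]].
C[2] = 1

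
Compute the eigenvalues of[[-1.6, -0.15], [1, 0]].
Eigenvalues solve det(λI - A) = 0.
Characteristic polynomial: λ^2 + 1.6*λ + 0.15 = 0.
Factor: (λ + 0.1)(λ + 1.5) = 0.
Roots: -0.1, -1.5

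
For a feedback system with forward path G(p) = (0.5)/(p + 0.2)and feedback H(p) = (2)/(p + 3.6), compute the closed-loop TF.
Closed-loop T = G/(1+GH).
Numerator: G_num * H_den = 0.5*p + 1.8.
Denominator: G_den * H_den + G_num * H_num = (p^2 + 3.8*p + 0.72) + (1) = p^2 + 3.8*p + 1.72.
T(p) = (0.5*p + 1.8)/(p^2 + 3.8*p + 1.72)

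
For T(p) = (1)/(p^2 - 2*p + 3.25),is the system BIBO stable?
Denominator: p^2 - 2*p + 3.25. Poles: 1 + 1.5j, 1 - 1.5j. All Re(p)<0: No (unstable)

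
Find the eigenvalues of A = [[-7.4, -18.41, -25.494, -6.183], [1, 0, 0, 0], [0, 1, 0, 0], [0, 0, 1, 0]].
Eigenvalues solve det(λI - A) = 0.
Characteristic polynomial: λ^4 + 7.4*λ^3 + 18.41*λ^2 + 25.494*λ + 6.183 = 0.
Factor: (λ + 4.5)(λ + 0.3)(λ^2 + 2.6*λ + 4.58) = 0.
Roots: -0.3, -1.3 + 1.7j, -1.3 - 1.7j, -4.5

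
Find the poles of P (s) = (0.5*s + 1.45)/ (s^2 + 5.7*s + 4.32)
Set denominator = 0: s^2 + 5.7*s + 4.32 = (s + 0.9)(s + 4.8) = 0 → Poles: -0.9, -4.8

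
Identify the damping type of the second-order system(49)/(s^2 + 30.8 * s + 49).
Standard form: ωn²/(s²+2ζωn·s+ωn²) gives ωn=7, ζ=2.2.
Overdamped (ζ = 2.2 > 1)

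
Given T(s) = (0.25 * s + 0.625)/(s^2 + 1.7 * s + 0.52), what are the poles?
Set denominator = 0: s^2 + 1.7*s + 0.52 = (s + 1.3)(s + 0.4) = 0 → Poles: -0.4, -1.3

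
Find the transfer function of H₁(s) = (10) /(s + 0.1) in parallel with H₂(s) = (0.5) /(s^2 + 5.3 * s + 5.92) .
Parallel: H = H₁ + H₂ = (n₁·d₂ + n₂·d₁)/(d₁·d₂).
n₁·d₂ = 10*s^2 + 53*s + 59.2. n₂·d₁ = 0.5*s + 0.05. Sum = 10*s^2 + 53.5*s + 59.25. d₁·d₂ = s^3 + 5.4*s^2 + 6.45*s + 0.592.
H(s) = (10*s^2 + 53.5*s + 59.25)/(s^3 + 5.4*s^2 + 6.45*s + 0.592)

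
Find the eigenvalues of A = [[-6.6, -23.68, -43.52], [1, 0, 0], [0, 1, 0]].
Eigenvalues solve det(λI - A) = 0.
Characteristic polynomial: λ^3 + 6.6*λ^2 + 23.68*λ + 43.52 = 0.
Factor: (λ + 3.4)(λ^2 + 3.2*λ + 12.8) = 0.
Roots: -1.6 + 3.2j, -1.6 - 3.2j, -3.4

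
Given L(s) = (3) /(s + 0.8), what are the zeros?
Numerator is a nonzero constant (3) → Zeros: none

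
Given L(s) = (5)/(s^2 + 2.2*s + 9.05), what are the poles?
Set denominator = 0: s^2 + 2.2*s + 9.05 = 0 → Poles: -1.1 + 2.8j, -1.1 - 2.8j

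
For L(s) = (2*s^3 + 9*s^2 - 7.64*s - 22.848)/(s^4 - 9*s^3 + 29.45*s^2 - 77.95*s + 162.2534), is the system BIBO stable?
Denominator: s^4 - 9*s^3 + 29.45*s^2 - 77.95*s + 162.2534 = (s - 4.7)(s - 4.1)(s^2 - 0.2*s + 8.42). Poles: 0.1 + 2.9j, 0.1 - 2.9j, 4.1, 4.7. All Re(p)<0: No (unstable)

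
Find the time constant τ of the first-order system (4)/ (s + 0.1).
First-order system: τ = -1/pole. Pole = -0.1. τ = -1/(-0.1) = 10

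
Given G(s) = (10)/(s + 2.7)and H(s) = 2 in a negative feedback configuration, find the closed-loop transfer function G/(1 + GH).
Closed-loop T = G/(1+GH).
Numerator: G_num * H_den = 10.
Denominator: G_den * H_den + G_num * H_num = (s + 2.7) + (20) = s + 22.7.
T(s) = (10)/(s + 22.7)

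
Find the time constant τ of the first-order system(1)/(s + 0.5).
First-order system: τ = -1/pole. Pole = -0.5. τ = -1/(-0.5) = 2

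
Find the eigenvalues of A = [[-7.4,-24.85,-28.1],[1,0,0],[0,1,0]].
Eigenvalues solve det(λI - A) = 0.
Characteristic polynomial: λ^3 + 7.4*λ^2 + 24.85*λ + 28.1 = 0.
Factor: (λ + 2)(λ^2 + 5.4*λ + 14.05) = 0.
Roots: -2, -2.7 + 2.6j, -2.7 - 2.6j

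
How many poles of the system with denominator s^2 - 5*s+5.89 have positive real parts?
s^2 - 5*s + 5.89 = (s - 3.1)(s - 1.9). Poles: 1.9, 3.1. RHP poles (Re>0): 2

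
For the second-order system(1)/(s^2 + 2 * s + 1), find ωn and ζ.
Standard form: ωn²/(s²+2ζωn·s+ωn²).
const=1=ωn² → ωn=1, s coeff=2=2ζωn → ζ=1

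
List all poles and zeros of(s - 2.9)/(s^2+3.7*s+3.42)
Set denominator = 0: s^2 + 3.7*s + 3.42 = (s + 1.9)(s + 1.8) = 0 → Poles: -1.8, -1.9
Set numerator = 0: s - 2.9 = 0 → Zeros: 2.9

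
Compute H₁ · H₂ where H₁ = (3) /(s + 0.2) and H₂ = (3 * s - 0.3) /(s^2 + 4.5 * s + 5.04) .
Series: H = H₁ · H₂ = (n₁·n₂)/(d₁·d₂).
Num: n₁·n₂ = 9*s - 0.9. Den: d₁·d₂ = s^3 + 4.7*s^2 + 5.94*s + 1.008.
H(s) = (9*s - 0.9)/(s^3 + 4.7*s^2 + 5.94*s + 1.008)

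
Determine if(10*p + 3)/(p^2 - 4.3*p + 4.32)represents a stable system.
Denominator: p^2 - 4.3*p + 4.32 = (p - 2.7)(p - 1.6). Poles: 1.6, 2.7. All Re(p)<0: No (unstable)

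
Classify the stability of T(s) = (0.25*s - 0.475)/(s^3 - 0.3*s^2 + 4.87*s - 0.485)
Denominator: s^3 - 0.3*s^2 + 4.87*s - 0.485 = (s - 0.1)(s^2 - 0.2*s + 4.85). Poles: 0.1, 0.1 + 2.2j, 0.1 - 2.2j. Unstable (3 pole(s) in RHP)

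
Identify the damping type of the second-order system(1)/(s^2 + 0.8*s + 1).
Standard form: ωn²/(s²+2ζωn·s+ωn²) gives ωn=1, ζ=0.4.
Underdamped (ζ = 0.4 < 1)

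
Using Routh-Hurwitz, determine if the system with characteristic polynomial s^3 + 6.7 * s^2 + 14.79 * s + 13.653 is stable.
Routh array:
s^3: [1, 14.79]; s^2: [6.7, 13.653]; s^1: [12.7522]; s^0: [13.653]
First column: [1, 6.7, 12.7522, 13.653]. Sign changes = 0.
Yes, stable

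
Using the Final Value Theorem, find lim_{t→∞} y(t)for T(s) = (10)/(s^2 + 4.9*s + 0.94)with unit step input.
FVT: lim_{t→∞} y(t) = lim_{s→0} s*Y(s) where Y(s) = T(s)/s.
= lim_{s→0} T(s) = T(0) = num(0)/den(0) = 10/0.94 = 10.64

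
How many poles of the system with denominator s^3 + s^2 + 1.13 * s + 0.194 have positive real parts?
s^3 + s^2 + 1.13*s + 0.194 = (s + 0.2)(s^2 + 0.8*s + 0.97). Poles: -0.2, -0.4 + 0.9j, -0.4 - 0.9j. RHP poles (Re>0): 0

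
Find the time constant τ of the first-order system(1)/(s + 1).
First-order system: τ = -1/pole. Pole = -1. τ = -1/(-1) = 1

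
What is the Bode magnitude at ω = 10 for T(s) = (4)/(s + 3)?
Substitute s = j*10: T(j10) = 0.110092 - 0.366972j.
|T(j10)| = sqrt(Re² + Im²) = 0.3831.
20*log₁₀(0.3831) = -8.33 dB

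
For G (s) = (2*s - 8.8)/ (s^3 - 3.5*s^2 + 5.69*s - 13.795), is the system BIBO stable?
Denominator: s^3 - 3.5*s^2 + 5.69*s - 13.795 = (s - 3.1)(s^2 - 0.4*s + 4.45). Poles: 0.2 + 2.1j, 0.2 - 2.1j, 3.1. All Re(p)<0: No (unstable)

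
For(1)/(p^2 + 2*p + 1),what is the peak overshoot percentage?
Standard form: ωn²/(p²+2ζωn·p+ωn²) → ωn = 1, ζ = 1.
ζ ≥ 1, so the response is non-oscillatory: peak overshoot = 0%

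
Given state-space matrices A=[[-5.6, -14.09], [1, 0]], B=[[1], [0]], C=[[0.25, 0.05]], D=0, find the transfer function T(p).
T(p) = C(pI - A)⁻¹B + D.
Characteristic polynomial det(pI - A) = p^2 + 5.6*p + 14.09.
Numerator from C·adj(pI-A)·B + D·det(pI-A) = 0.25*p + 0.05.
T(p) = (0.25*p + 0.05)/(p^2 + 5.6*p + 14.09)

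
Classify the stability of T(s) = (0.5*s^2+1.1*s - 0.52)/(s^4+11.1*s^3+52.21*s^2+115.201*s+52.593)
Denominator: s^4 + 11.1*s^3 + 52.21*s^2 + 115.201*s + 52.593 = (s + 0.6)(s + 4.7)(s^2 + 5.8*s + 18.65). Poles: -0.6, -2.9 + 3.2j, -2.9 - 3.2j, -4.7. Stable (all poles in LHP)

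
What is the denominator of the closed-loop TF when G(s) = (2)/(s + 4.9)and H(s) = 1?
Characteristic poly = G_den * H_den + G_num * H_num = (s + 4.9) + (2) = s + 6.9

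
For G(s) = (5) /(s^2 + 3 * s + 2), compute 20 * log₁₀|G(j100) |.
Substitute s = j*100: G(j100) = -0.00049965 - 1.49925e-05j.
|G(j100)| = sqrt(Re² + Im²) = 0.0004999.
20*log₁₀(0.0004999) = -66.02 dB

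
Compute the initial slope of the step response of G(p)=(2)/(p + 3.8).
IVT: y'(0⁺) = lim_{p→∞} p²·Y(p) = lim_{p→∞} p·G(p).
deg(num) = 0, deg(den) = 1, relative degree = 1, so p·G(p) → (leading num)/(leading den) = 2/1 = 2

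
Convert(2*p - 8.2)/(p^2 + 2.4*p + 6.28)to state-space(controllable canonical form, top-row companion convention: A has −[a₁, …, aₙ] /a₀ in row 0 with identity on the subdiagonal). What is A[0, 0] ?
Reachable canonical form for den = p^2 + 2.4*p + 6.28: top row of A = -[a₁,a₂,...,aₙ]/a₀, ones on the subdiagonal, zeros elsewhere.
A = [[-2.4, -6.28], [1, 0]].
A[0,0] = -2.4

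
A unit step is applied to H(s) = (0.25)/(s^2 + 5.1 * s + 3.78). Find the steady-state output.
FVT: lim_{t→∞} y(t) = lim_{s→0} s*Y(s) where Y(s) = H(s)/s.
= lim_{s→0} H(s) = H(0) = num(0)/den(0) = 0.25/3.78 = 0.06614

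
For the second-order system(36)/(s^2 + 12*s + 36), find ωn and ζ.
Standard form: ωn²/(s²+2ζωn·s+ωn²).
const=36=ωn² → ωn=6, s coeff=12=2ζωn → ζ=1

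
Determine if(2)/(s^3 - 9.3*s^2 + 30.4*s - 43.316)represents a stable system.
Denominator: s^3 - 9.3*s^2 + 30.4*s - 43.316 = (s - 4.9)(s^2 - 4.4*s + 8.84). Poles: 2.2 + 2j, 2.2 - 2j, 4.9. All Re(p)<0: No (unstable)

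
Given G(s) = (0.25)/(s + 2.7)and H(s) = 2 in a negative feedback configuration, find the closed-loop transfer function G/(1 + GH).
Closed-loop T = G/(1+GH).
Numerator: G_num * H_den = 0.25.
Denominator: G_den * H_den + G_num * H_num = (s + 2.7) + (0.5) = s + 3.2.
T(s) = (0.25)/(s + 3.2)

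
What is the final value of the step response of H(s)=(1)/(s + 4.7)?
FVT: lim_{t→∞} y(t) = lim_{s→0} s*Y(s) where Y(s) = H(s)/s.
= lim_{s→0} H(s) = H(0) = num(0)/den(0) = 1/4.7 = 0.2128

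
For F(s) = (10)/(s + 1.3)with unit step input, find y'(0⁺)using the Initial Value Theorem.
IVT: y'(0⁺) = lim_{s→∞} s²·Y(s) = lim_{s→∞} s·F(s).
deg(num) = 0, deg(den) = 1, relative degree = 1, so s·F(s) → (leading num)/(leading den) = 10/1 = 10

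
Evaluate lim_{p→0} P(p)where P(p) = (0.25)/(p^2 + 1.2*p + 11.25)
DC gain = P(0) = num(0)/den(0) = 0.25/11.25 = 0.02222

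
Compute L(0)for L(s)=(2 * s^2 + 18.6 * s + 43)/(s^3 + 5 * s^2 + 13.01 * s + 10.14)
DC gain = L(0) = num(0)/den(0) = 43/10.14 = 4.241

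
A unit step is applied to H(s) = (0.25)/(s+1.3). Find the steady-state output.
FVT: lim_{t→∞} y(t) = lim_{s→0} s*Y(s) where Y(s) = H(s)/s.
= lim_{s→0} H(s) = H(0) = num(0)/den(0) = 0.25/1.3 = 0.1923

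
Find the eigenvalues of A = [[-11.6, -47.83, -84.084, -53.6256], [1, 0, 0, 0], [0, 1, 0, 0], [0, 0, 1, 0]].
Eigenvalues solve det(λI - A) = 0.
Characteristic polynomial: λ^4 + 11.6*λ^3 + 47.83*λ^2 + 84.084*λ + 53.6256 = 0.
Factor: (λ + 4.8)(λ + 2.8)(λ + 1.9)(λ + 2.1) = 0.
Roots: -1.9, -2.1, -2.8, -4.8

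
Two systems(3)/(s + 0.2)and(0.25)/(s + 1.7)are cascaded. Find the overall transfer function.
Series: H = H₁ · H₂ = (n₁·n₂)/(d₁·d₂).
Num: n₁·n₂ = 0.75. Den: d₁·d₂ = s^2 + 1.9*s + 0.34.
H(s) = (0.75)/(s^2 + 1.9*s + 0.34)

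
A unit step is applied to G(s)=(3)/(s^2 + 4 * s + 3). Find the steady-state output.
FVT: lim_{t→∞} y(t) = lim_{s→0} s*Y(s) where Y(s) = G(s)/s.
= lim_{s→0} G(s) = G(0) = num(0)/den(0) = 3/3 = 1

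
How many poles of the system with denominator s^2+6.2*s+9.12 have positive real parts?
s^2 + 6.2*s + 9.12 = (s + 3.8)(s + 2.4). Poles: -2.4, -3.8. RHP poles (Re>0): 0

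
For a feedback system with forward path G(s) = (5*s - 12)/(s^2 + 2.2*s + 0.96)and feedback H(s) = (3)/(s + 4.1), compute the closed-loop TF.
Closed-loop T = G/(1+GH).
Numerator: G_num * H_den = 5*s^2 + 8.5*s - 49.2.
Denominator: G_den * H_den + G_num * H_num = (s^3 + 6.3*s^2 + 9.98*s + 3.936) + (15*s - 36) = s^3 + 6.3*s^2 + 24.98*s - 32.064.
T(s) = (5*s^2 + 8.5*s - 49.2)/(s^3 + 6.3*s^2 + 24.98*s - 32.064)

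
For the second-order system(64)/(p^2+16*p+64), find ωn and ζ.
Standard form: ωn²/(p²+2ζωn·p+ωn²).
const=64=ωn² → ωn=8, p coeff=16=2ζωn → ζ=1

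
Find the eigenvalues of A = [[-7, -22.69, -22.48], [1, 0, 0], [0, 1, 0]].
Eigenvalues solve det(λI - A) = 0.
Characteristic polynomial: λ^3 + 7*λ^2 + 22.69*λ + 22.48 = 0.
Factor: (λ + 1.6)(λ^2 + 5.4*λ + 14.05) = 0.
Roots: -1.6, -2.7 + 2.6j, -2.7 - 2.6j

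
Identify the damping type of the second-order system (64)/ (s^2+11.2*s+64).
Standard form: ωn²/(s²+2ζωn·s+ωn²) gives ωn=8, ζ=0.7.
Underdamped (ζ = 0.7 < 1)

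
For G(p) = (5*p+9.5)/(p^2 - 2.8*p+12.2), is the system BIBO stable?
Denominator: p^2 - 2.8*p + 12.2. Poles: 1.4 + 3.2j, 1.4 - 3.2j. All Re(p)<0: No (unstable)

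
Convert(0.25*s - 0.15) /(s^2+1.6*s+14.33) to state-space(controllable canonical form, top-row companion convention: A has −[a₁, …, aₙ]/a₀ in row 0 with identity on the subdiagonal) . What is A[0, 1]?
Reachable canonical form for den = s^2 + 1.6*s + 14.33: top row of A = -[a₁,a₂,...,aₙ]/a₀, ones on the subdiagonal, zeros elsewhere.
A = [[-1.6, -14.33], [1, 0]].
A[0,1] = -14.33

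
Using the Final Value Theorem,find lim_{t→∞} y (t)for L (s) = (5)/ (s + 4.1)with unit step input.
FVT: lim_{t→∞} y(t) = lim_{s→0} s*Y(s) where Y(s) = L(s)/s.
= lim_{s→0} L(s) = L(0) = num(0)/den(0) = 5/4.1 = 1.22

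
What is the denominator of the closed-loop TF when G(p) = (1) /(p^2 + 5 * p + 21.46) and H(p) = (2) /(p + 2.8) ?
Characteristic poly = G_den * H_den + G_num * H_num = (p^3 + 7.8*p^2 + 35.46*p + 60.088) + (2) = p^3 + 7.8*p^2 + 35.46*p + 62.088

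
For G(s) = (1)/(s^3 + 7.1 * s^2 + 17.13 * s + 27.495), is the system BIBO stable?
Denominator: s^3 + 7.1*s^2 + 17.13*s + 27.495 = (s + 4.7)(s^2 + 2.4*s + 5.85). Poles: -1.2 + 2.1j, -1.2 - 2.1j, -4.7. All Re(p)<0: Yes (stable)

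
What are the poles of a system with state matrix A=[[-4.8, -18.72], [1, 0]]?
Eigenvalues solve det(λI - A) = 0.
Characteristic polynomial: λ^2 + 4.8*λ + 18.72 = 0.
Roots: -2.4 + 3.6j, -2.4 - 3.6j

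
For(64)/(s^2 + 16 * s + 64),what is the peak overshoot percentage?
Standard form: ωn²/(s²+2ζωn·s+ωn²) → ωn = 8, ζ = 1.
ζ ≥ 1, so the response is non-oscillatory: peak overshoot = 0%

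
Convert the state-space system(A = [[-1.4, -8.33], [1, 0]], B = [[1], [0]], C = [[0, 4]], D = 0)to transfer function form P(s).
P(s) = C(sI - A)⁻¹B + D.
Characteristic polynomial det(sI - A) = s^2 + 1.4*s + 8.33.
Numerator from C·adj(sI-A)·B + D·det(sI-A) = 4.
P(s) = (4)/(s^2 + 1.4*s + 8.33)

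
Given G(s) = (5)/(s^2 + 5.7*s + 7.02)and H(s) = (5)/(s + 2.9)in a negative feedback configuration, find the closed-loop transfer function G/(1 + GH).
Closed-loop T = G/(1+GH).
Numerator: G_num * H_den = 5*s + 14.5.
Denominator: G_den * H_den + G_num * H_num = (s^3 + 8.6*s^2 + 23.55*s + 20.358) + (25) = s^3 + 8.6*s^2 + 23.55*s + 45.358.
T(s) = (5*s + 14.5)/(s^3 + 8.6*s^2 + 23.55*s + 45.358)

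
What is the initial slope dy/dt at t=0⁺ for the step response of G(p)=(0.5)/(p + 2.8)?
IVT: y'(0⁺) = lim_{p→∞} p²·Y(p) = lim_{p→∞} p·G(p).
deg(num) = 0, deg(den) = 1, relative degree = 1, so p·G(p) → (leading num)/(leading den) = 0.5/1 = 0.5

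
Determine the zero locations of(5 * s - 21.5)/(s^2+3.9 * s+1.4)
Set numerator = 0: 5*s - 21.5 = 0 → Zeros: 4.3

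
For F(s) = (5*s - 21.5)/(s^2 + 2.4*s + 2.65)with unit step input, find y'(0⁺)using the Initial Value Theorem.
IVT: y'(0⁺) = lim_{s→∞} s²·Y(s) = lim_{s→∞} s·F(s).
deg(num) = 1, deg(den) = 2, relative degree = 1, so s·F(s) → (leading num)/(leading den) = 5/1 = 5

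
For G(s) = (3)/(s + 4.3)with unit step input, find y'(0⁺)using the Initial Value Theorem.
IVT: y'(0⁺) = lim_{s→∞} s²·Y(s) = lim_{s→∞} s·G(s).
deg(num) = 0, deg(den) = 1, relative degree = 1, so s·G(s) → (leading num)/(leading den) = 3/1 = 3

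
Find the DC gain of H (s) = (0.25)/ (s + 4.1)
DC gain = H(0) = num(0)/den(0) = 0.25/4.1 = 0.06098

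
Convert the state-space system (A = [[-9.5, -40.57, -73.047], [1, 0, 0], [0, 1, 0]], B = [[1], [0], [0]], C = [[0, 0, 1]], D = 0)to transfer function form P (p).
P(p) = C(pI - A)⁻¹B + D.
Characteristic polynomial det(pI - A) = p^3 + 9.5*p^2 + 40.57*p + 73.047.
Numerator from C·adj(pI-A)·B + D·det(pI-A) = 1.
P(p) = (1)/(p^3 + 9.5*p^2 + 40.57*p + 73.047)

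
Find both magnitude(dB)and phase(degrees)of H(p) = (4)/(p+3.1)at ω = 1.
Substitute p = j*1: H(j1) = 1.16871 - 0.377003j.
|H| = 20*log₁₀(sqrt(Re²+Im²)) = 1.78 dB.
∠H = atan2(Im, Re) = -17.88°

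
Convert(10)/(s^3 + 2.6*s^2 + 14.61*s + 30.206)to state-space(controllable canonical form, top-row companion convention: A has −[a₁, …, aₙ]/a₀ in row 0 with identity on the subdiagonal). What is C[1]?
Reachable canonical form: C = numerator coefficients (right-aligned, zero-padded to length n).
num = 10, C = [[0, 0, 10]].
C[1] = 0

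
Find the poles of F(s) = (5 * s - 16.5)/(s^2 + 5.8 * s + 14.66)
Set denominator = 0: s^2 + 5.8*s + 14.66 = 0 → Poles: -2.9 + 2.5j, -2.9 - 2.5j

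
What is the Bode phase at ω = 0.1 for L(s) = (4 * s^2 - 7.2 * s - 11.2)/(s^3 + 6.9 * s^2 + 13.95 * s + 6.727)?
Substitute s = j*0.1: L(j0.1) = -1.63899 + 0.235018j.
∠L(j0.1) = atan2(Im, Re) = atan2(0.235018, -1.63899) = 171.84°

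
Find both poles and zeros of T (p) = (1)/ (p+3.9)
Set denominator = 0: p + 3.9 = 0 → Poles: -3.9
Numerator is a nonzero constant (1) → Zeros: none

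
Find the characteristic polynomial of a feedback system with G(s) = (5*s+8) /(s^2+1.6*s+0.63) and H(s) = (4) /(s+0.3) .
Characteristic poly = G_den * H_den + G_num * H_num = (s^3 + 1.9*s^2 + 1.11*s + 0.189) + (20*s + 32) = s^3 + 1.9*s^2 + 21.11*s + 32.189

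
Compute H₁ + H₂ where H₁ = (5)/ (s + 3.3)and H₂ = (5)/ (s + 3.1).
Parallel: H = H₁ + H₂ = (n₁·d₂ + n₂·d₁)/(d₁·d₂).
n₁·d₂ = 5*s + 15.5. n₂·d₁ = 5*s + 16.5. Sum = 10*s + 32. d₁·d₂ = s^2 + 6.4*s + 10.23.
H(s) = (10*s + 32)/(s^2 + 6.4*s + 10.23)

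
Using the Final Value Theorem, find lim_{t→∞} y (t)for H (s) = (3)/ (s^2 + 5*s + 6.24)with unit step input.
FVT: lim_{t→∞} y(t) = lim_{s→0} s*Y(s) where Y(s) = H(s)/s.
= lim_{s→0} H(s) = H(0) = num(0)/den(0) = 3/6.24 = 0.4808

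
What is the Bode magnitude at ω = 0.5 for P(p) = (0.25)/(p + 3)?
Substitute p = j*0.5: P(j0.5) = 0.0810811 - 0.0135135j.
|P(j0.5)| = sqrt(Re² + Im²) = 0.0822.
20*log₁₀(0.0822) = -21.70 dB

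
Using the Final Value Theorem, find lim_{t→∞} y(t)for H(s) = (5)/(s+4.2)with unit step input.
FVT: lim_{t→∞} y(t) = lim_{s→0} s*Y(s) where Y(s) = H(s)/s.
= lim_{s→0} H(s) = H(0) = num(0)/den(0) = 5/4.2 = 1.19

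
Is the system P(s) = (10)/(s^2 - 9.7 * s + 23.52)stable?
Denominator: s^2 - 9.7*s + 23.52 = (s - 4.9)(s - 4.8). Poles: 4.8, 4.9. All Re(p)<0: No (unstable)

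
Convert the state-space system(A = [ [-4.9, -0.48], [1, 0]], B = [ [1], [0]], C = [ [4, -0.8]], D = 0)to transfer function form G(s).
G(s) = C(sI - A)⁻¹B + D.
Characteristic polynomial det(sI - A) = s^2 + 4.9*s + 0.48.
Numerator from C·adj(sI-A)·B + D·det(sI-A) = 4*s - 0.8.
G(s) = (4*s - 0.8)/(s^2 + 4.9*s + 0.48)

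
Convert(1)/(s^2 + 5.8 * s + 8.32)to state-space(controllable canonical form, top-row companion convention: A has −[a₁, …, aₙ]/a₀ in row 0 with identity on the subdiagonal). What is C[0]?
Reachable canonical form: C = numerator coefficients (right-aligned, zero-padded to length n).
num = 1, C = [[0, 1]].
C[0] = 0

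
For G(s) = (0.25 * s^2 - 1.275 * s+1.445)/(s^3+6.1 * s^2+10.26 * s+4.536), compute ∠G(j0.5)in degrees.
Substitute s = j*0.5: G(j0.5) = 0.0284915 - 0.259083j.
∠G(j0.5) = atan2(Im, Re) = atan2(-0.259083, 0.0284915) = -83.72°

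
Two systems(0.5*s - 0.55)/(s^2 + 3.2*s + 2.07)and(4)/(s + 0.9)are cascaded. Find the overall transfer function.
Series: H = H₁ · H₂ = (n₁·n₂)/(d₁·d₂).
Num: n₁·n₂ = 2*s - 2.2. Den: d₁·d₂ = s^3 + 4.1*s^2 + 4.95*s + 1.863.
H(s) = (2*s - 2.2)/(s^3 + 4.1*s^2 + 4.95*s + 1.863)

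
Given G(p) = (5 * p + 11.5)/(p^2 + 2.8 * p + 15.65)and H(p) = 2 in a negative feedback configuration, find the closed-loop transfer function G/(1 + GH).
Closed-loop T = G/(1+GH).
Numerator: G_num * H_den = 5*p + 11.5.
Denominator: G_den * H_den + G_num * H_num = (p^2 + 2.8*p + 15.65) + (10*p + 23) = p^2 + 12.8*p + 38.65.
T(p) = (5*p + 11.5)/(p^2 + 12.8*p + 38.65)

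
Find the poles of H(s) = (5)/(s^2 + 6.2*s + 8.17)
Set denominator = 0: s^2 + 6.2*s + 8.17 = (s + 1.9)(s + 4.3) = 0 → Poles: -1.9, -4.3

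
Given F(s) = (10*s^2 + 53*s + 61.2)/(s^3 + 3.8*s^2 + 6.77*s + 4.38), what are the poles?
Set denominator = 0: s^3 + 3.8*s^2 + 6.77*s + 4.38 = (s + 1.2)(s^2 + 2.6*s + 3.65) = 0 → Poles: -1.2, -1.3 + 1.4j, -1.3 - 1.4j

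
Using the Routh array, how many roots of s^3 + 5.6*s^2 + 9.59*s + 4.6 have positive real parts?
Routh array:
s^3: [1, 9.59]; s^2: [5.6, 4.6]; s^1: [8.76857]; s^0: [4.6]
First column: [1, 5.6, 8.76857, 4.6]. Sign changes = RHP roots = 0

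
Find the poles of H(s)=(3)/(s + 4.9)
Set denominator = 0: s + 4.9 = 0 → Poles: -4.9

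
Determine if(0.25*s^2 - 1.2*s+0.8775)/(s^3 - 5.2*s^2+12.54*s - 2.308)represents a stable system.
Denominator: s^3 - 5.2*s^2 + 12.54*s - 2.308 = (s - 0.2)(s^2 - 5*s + 11.54). Poles: 0.2, 2.5 + 2.3j, 2.5 - 2.3j. All Re(p)<0: No (unstable)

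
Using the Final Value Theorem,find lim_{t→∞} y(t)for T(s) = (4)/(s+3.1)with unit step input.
FVT: lim_{t→∞} y(t) = lim_{s→0} s*Y(s) where Y(s) = T(s)/s.
= lim_{s→0} T(s) = T(0) = num(0)/den(0) = 4/3.1 = 1.29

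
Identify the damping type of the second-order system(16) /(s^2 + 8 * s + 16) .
Standard form: ωn²/(s²+2ζωn·s+ωn²) gives ωn=4, ζ=1.
Critically damped (ζ = 1)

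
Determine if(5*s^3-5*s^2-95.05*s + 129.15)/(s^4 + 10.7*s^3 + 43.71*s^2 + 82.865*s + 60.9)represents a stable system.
Denominator: s^4 + 10.7*s^3 + 43.71*s^2 + 82.865*s + 60.9 = (s + 4)(s + 2.1)(s^2 + 4.6*s + 7.25). Poles: -2.1, -2.3 + 1.4j, -2.3 - 1.4j, -4. All Re(p)<0: Yes (stable)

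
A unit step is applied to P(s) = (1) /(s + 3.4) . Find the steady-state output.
FVT: lim_{t→∞} y(t) = lim_{s→0} s*Y(s) where Y(s) = P(s)/s.
= lim_{s→0} P(s) = P(0) = num(0)/den(0) = 1/3.4 = 0.2941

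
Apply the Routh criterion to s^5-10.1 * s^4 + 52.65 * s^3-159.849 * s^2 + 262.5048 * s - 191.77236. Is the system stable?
Routh array:
s^5: [1, 52.65, 262.5048]; s^4: [-10.1, -159.849, -191.77236]; s^3: [36.8234, 243.517]; s^2: [-93.0565, -191.77236]; s^1: [167.631]; s^0: [-191.77236]
First column: [1, -10.1, 36.8234, -93.0565, 167.631, -191.77236]. Sign changes = 5.
No, unstable (5 RHP root(s))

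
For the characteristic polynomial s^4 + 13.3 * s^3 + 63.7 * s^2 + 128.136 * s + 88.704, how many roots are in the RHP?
s^4 + 13.3*s^3 + 63.7*s^2 + 128.136*s + 88.704 = (s + 1.5)(s + 4.2)(s + 4.4)(s + 3.2). Poles: -1.5, -3.2, -4.2, -4.4. RHP poles (Re>0): 0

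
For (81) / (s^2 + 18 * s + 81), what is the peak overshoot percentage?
Standard form: ωn²/(s²+2ζωn·s+ωn²) → ωn = 9, ζ = 1.
ζ ≥ 1, so the response is non-oscillatory: peak overshoot = 0%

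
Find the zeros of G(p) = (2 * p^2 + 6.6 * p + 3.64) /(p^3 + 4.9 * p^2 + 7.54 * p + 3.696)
Set numerator = 0: 2*p^2 + 6.6*p + 3.64 = 2*(p + 0.7)(p + 2.6) = 0 → Zeros: -0.7, -2.6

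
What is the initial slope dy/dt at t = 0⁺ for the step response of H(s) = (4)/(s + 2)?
IVT: y'(0⁺) = lim_{s→∞} s²·Y(s) = lim_{s→∞} s·H(s).
deg(num) = 0, deg(den) = 1, relative degree = 1, so s·H(s) → (leading num)/(leading den) = 4/1 = 4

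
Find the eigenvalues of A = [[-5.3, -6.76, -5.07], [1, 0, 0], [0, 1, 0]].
Eigenvalues solve det(λI - A) = 0.
Characteristic polynomial: λ^3 + 5.3*λ^2 + 6.76*λ + 5.07 = 0.
Factor: (λ + 3.9)(λ^2 + 1.4*λ + 1.3) = 0.
Roots: -0.7 + 0.9j, -0.7 - 0.9j, -3.9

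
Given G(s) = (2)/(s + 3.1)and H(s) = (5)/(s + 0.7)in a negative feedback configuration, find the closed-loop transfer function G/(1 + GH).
Closed-loop T = G/(1+GH).
Numerator: G_num * H_den = 2*s + 1.4.
Denominator: G_den * H_den + G_num * H_num = (s^2 + 3.8*s + 2.17) + (10) = s^2 + 3.8*s + 12.17.
T(s) = (2*s + 1.4)/(s^2 + 3.8*s + 12.17)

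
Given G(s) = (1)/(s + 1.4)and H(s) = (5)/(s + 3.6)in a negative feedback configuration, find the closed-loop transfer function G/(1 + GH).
Closed-loop T = G/(1+GH).
Numerator: G_num * H_den = s + 3.6.
Denominator: G_den * H_den + G_num * H_num = (s^2 + 5*s + 5.04) + (5) = s^2 + 5*s + 10.04.
T(s) = (s + 3.6)/(s^2 + 5*s + 10.04)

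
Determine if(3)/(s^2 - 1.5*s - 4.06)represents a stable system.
Denominator: s^2 - 1.5*s - 4.06 = (s - 2.9)(s + 1.4). Poles: -1.4, 2.9. All Re(p)<0: No (unstable)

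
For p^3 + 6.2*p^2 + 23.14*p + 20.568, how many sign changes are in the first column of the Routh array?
Routh array:
p^3: [1, 23.14]; p^2: [6.2, 20.568]; p^1: [19.8226]; p^0: [20.568]
First column: [1, 6.2, 19.8226, 20.568]. Sign changes = 0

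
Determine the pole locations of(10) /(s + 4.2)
Set denominator = 0: s + 4.2 = 0 → Poles: -4.2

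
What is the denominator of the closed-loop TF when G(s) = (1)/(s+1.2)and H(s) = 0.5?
Characteristic poly = G_den * H_den + G_num * H_num = (s + 1.2) + (0.5) = s + 1.7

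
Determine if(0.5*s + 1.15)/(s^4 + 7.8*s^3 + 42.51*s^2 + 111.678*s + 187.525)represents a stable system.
Denominator: s^4 + 7.8*s^3 + 42.51*s^2 + 111.678*s + 187.525 = (s^2 + 4.6*s + 11.54)(s^2 + 3.2*s + 16.25). Poles: -1.6 + 3.7j, -1.6 - 3.7j, -2.3 + 2.5j, -2.3 - 2.5j. All Re(p)<0: Yes (stable)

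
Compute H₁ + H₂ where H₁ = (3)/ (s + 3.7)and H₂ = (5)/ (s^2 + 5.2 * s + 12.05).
Parallel: H = H₁ + H₂ = (n₁·d₂ + n₂·d₁)/(d₁·d₂).
n₁·d₂ = 3*s^2 + 15.6*s + 36.15. n₂·d₁ = 5*s + 18.5. Sum = 3*s^2 + 20.6*s + 54.65. d₁·d₂ = s^3 + 8.9*s^2 + 31.29*s + 44.585.
H(s) = (3*s^2 + 20.6*s + 54.65)/(s^3 + 8.9*s^2 + 31.29*s + 44.585)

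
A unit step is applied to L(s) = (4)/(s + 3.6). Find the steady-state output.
FVT: lim_{t→∞} y(t) = lim_{s→0} s*Y(s) where Y(s) = L(s)/s.
= lim_{s→0} L(s) = L(0) = num(0)/den(0) = 4/3.6 = 1.111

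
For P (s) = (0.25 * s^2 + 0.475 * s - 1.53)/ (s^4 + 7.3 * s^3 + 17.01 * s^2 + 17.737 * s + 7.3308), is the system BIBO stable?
Denominator: s^4 + 7.3*s^3 + 17.01*s^2 + 17.737*s + 7.3308 = (s + 4.1)(s + 1.2)(s^2 + 2*s + 1.49). Poles: -1 + 0.7j, -1 - 0.7j, -1.2, -4.1. All Re(p)<0: Yes (stable)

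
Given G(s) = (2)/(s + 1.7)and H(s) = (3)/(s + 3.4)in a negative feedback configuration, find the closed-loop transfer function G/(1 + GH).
Closed-loop T = G/(1+GH).
Numerator: G_num * H_den = 2*s + 6.8.
Denominator: G_den * H_den + G_num * H_num = (s^2 + 5.1*s + 5.78) + (6) = s^2 + 5.1*s + 11.78.
T(s) = (2*s + 6.8)/(s^2 + 5.1*s + 11.78)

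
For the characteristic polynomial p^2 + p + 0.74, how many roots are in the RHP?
Poles: -0.5 + 0.7j, -0.5 - 0.7j. RHP poles (Re>0): 0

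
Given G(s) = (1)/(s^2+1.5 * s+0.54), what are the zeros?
Numerator is a nonzero constant (1) → Zeros: none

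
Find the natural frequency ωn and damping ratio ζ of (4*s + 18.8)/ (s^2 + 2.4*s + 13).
Underdamped: complex pole -1.2 + 3.4j. ωn = |pole| = 3.606, ζ = -Re(pole)/ωn = 0.3328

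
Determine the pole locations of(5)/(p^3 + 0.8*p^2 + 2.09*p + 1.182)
Set denominator = 0: p^3 + 0.8*p^2 + 2.09*p + 1.182 = (p + 0.6)(p^2 + 0.2*p + 1.97) = 0 → Poles: -0.1 + 1.4j, -0.1 - 1.4j, -0.6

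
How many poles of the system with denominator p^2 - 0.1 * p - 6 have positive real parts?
p^2 - 0.1*p - 6 = (p - 2.5)(p + 2.4). Poles: -2.4, 2.5. RHP poles (Re>0): 1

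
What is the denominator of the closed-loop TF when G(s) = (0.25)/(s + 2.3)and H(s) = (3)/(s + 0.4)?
Characteristic poly = G_den * H_den + G_num * H_num = (s^2 + 2.7*s + 0.92) + (0.75) = s^2 + 2.7*s + 1.67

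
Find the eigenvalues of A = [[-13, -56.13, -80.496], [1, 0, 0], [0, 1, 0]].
Eigenvalues solve det(λI - A) = 0.
Characteristic polynomial: λ^3 + 13*λ^2 + 56.13*λ + 80.496 = 0.
Factor: (λ + 3.9)(λ + 4.3)(λ + 4.8) = 0.
Roots: -3.9, -4.3, -4.8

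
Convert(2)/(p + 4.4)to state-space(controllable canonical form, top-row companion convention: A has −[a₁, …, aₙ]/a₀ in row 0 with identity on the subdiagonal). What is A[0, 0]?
Reachable canonical form for den = p + 4.4: top row of A = -[a₁,a₂,...,aₙ]/a₀, ones on the subdiagonal, zeros elsewhere.
A = [[-4.4]].
A[0,0] = -4.4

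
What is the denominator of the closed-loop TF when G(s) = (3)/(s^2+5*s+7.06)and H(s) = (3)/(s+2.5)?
Characteristic poly = G_den * H_den + G_num * H_num = (s^3 + 7.5*s^2 + 19.56*s + 17.65) + (9) = s^3 + 7.5*s^2 + 19.56*s + 26.65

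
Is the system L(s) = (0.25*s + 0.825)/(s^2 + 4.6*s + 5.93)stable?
Denominator: s^2 + 4.6*s + 5.93. Poles: -2.3 + 0.8j, -2.3 - 0.8j. All Re(p)<0: Yes (stable)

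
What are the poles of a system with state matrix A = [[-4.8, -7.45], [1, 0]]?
Eigenvalues solve det(λI - A) = 0.
Characteristic polynomial: λ^2 + 4.8*λ + 7.45 = 0.
Roots: -2.4 + 1.3j, -2.4 - 1.3j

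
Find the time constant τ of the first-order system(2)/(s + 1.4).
First-order system: τ = -1/pole. Pole = -1.4. τ = -1/(-1.4) = 0.7143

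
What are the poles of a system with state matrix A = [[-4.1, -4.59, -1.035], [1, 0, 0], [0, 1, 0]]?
Eigenvalues solve det(λI - A) = 0.
Characteristic polynomial: λ^3 + 4.1*λ^2 + 4.59*λ + 1.035 = 0.
Factor: (λ + 0.3)(λ + 1.5)(λ + 2.3) = 0.
Roots: -0.3, -1.5, -2.3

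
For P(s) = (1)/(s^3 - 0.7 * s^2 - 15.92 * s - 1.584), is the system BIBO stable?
Denominator: s^3 - 0.7*s^2 - 15.92*s - 1.584 = (s - 4.4)(s + 0.1)(s + 3.6). Poles: -0.1, -3.6, 4.4. All Re(p)<0: No (unstable)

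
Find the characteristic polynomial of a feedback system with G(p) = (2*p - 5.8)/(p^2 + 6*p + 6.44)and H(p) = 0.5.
Characteristic poly = G_den * H_den + G_num * H_num = (p^2 + 6*p + 6.44) + (p - 2.9) = p^2 + 7*p + 3.54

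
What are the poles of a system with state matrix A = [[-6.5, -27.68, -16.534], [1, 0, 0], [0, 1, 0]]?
Eigenvalues solve det(λI - A) = 0.
Characteristic polynomial: λ^3 + 6.5*λ^2 + 27.68*λ + 16.534 = 0.
Factor: (λ + 0.7)(λ^2 + 5.8*λ + 23.62) = 0.
Roots: -0.7, -2.9 + 3.9j, -2.9 - 3.9j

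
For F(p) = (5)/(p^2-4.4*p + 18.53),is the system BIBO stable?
Denominator: p^2 - 4.4*p + 18.53. Poles: 2.2 + 3.7j, 2.2 - 3.7j. All Re(p)<0: No (unstable)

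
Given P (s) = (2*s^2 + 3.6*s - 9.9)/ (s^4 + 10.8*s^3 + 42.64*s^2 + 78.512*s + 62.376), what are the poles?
Set denominator = 0: s^4 + 10.8*s^3 + 42.64*s^2 + 78.512*s + 62.376 = (s + 4.6)(s + 3)(s^2 + 3.2*s + 4.52) = 0 → Poles: -1.6 + 1.4j, -1.6 - 1.4j, -3, -4.6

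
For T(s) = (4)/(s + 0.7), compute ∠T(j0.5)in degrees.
Substitute s = j*0.5: T(j0.5) = 3.78378 - 2.7027j.
∠T(j0.5) = atan2(Im, Re) = atan2(-2.7027, 3.78378) = -35.54°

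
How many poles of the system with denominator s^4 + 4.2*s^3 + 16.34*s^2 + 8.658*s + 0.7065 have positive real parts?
s^4 + 4.2*s^3 + 16.34*s^2 + 8.658*s + 0.7065 = (s + 0.1)(s + 0.5)(s^2 + 3.6*s + 14.13). Poles: -0.1, -0.5, -1.8 + 3.3j, -1.8 - 3.3j. RHP poles (Re>0): 0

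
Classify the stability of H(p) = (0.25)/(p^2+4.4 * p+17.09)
Denominator: p^2 + 4.4*p + 17.09. Poles: -2.2 + 3.5j, -2.2 - 3.5j. Stable (all poles in LHP)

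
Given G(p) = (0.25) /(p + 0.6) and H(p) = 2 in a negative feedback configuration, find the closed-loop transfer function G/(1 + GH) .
Closed-loop T = G/(1+GH).
Numerator: G_num * H_den = 0.25.
Denominator: G_den * H_den + G_num * H_num = (p + 0.6) + (0.5) = p + 1.1.
T(p) = (0.25)/(p + 1.1)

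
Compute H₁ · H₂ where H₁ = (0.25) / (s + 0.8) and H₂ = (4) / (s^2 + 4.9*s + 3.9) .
Series: H = H₁ · H₂ = (n₁·n₂)/(d₁·d₂).
Num: n₁·n₂ = 1. Den: d₁·d₂ = s^3 + 5.7*s^2 + 7.82*s + 3.12.
H(s) = (1)/(s^3 + 5.7*s^2 + 7.82*s + 3.12)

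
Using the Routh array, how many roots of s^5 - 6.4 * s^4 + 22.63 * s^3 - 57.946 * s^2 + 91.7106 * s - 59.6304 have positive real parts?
Routh array:
s^5: [1, 22.63, 91.7106]; s^4: [-6.4, -57.946, -59.6304]; s^3: [13.5759, 82.39335]; s^2: [-19.1039, -59.6304]; s^1: [40.0179]; s^0: [-59.6304]
First column: [1, -6.4, 13.5759, -19.1039, 40.0179, -59.6304]. Sign changes = RHP roots = 5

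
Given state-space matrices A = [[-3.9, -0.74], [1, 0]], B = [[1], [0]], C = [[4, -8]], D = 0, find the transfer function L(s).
L(s) = C(sI - A)⁻¹B + D.
Characteristic polynomial det(sI - A) = s^2 + 3.9*s + 0.74.
Numerator from C·adj(sI-A)·B + D·det(sI-A) = 4*s - 8.
L(s) = (4*s - 8)/(s^2 + 3.9*s + 0.74)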